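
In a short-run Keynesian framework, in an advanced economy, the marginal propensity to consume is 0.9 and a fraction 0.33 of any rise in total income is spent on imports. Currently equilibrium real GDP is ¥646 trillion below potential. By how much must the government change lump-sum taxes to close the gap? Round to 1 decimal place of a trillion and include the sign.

−¥308.6 trillion

Spending multiplier = 1/(1 − c + m) = 1/(1 − 0.9 + 0.33) = 1/0.43 ≈ 2.326.
Tax multiplier = −c·k = −0.9/0.43 ≈ −2.093. Need ΔY = +¥646 trillion, so ΔT = ΔY/(−c·k) = −(+¥646 trillion) × 0.43 / 0.9 ≈ −¥308.6 trillion.
The government should cut lump-sum taxes by ¥308.6 trillion.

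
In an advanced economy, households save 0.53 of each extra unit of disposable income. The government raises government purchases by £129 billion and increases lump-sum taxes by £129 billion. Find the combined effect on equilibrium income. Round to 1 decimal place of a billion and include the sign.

+£129.0 billion

MPC = 1 − MPS = 1 − 0.53 = 0.47.
Expenditure multiplier = 1/(1 − MPC) = 1/(1 − 0.47) = 1/0.53 ≈ 1.887.
ΔG contributes k·ΔG = (+£129 billion) / 0.53 ≈ +£243.4 billion.
ΔT of +£129 billion changes first-round spending by −c·ΔT = −£60.63 billion, contributing k·(−c·ΔT) = (−£60.63 billion) / 0.53 ≈ −£114.4 billion.
With ΔG = ΔT and no other leakages, the balanced-budget multiplier is 1, so ΔY = ΔG = +£129 billion.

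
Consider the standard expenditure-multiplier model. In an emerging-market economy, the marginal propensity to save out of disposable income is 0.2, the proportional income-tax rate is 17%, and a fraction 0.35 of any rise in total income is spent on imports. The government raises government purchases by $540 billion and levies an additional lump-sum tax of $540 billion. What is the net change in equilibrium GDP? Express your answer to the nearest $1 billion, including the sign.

MPC = 1 − MPS = 1 − 0.2 = 0.8.
Expenditure multiplier = 1/(1 − c(1−t) + m) = 1/(1 − 0.8×0.83 + 0.35) = 1/0.686 ≈ 1.458.
ΔG contributes k·ΔG = (+$540 billion) / 0.686 ≈ +$787.2 billion.
ΔT of +$540 billion changes first-round spending by −c·ΔT = −$432 billion, contributing k·(−c·ΔT) = (−$432 billion) / 0.686 ≈ −$629.7 billion.
Net ΔY = k(ΔG − c·ΔT) = (+$108 billion) / 0.686 ≈ +$157 billion.

+$157 billion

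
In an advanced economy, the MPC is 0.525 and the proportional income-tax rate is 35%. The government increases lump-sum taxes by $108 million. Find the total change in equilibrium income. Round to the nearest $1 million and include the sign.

−$86 million

A lump-sum tax change of +$108 million shifts disposable income by −$108 million; first-round consumption changes by −c × ΔT = −0.525 × (+$108 million) = −$56.7 million.
Expenditure multiplier = 1/(1 − c(1−t)) = 1/(1 − 0.525×0.65) = 1/0.65875 ≈ 1.518.
The tax multiplier is −c × k ≈ −0.797, so ΔY = k × (−c·ΔT) = (−$56.7 million) / 0.65875 ≈ −$86 million.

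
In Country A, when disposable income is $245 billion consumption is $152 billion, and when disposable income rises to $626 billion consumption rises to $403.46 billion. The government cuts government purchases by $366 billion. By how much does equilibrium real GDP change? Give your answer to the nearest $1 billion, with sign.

−$1,076 billion

MPC = ΔC/ΔYd = (403.46 − 152)/(626 − 245) = 251.46/381 = 0.66.
Expenditure multiplier = 1/(1 − MPC) = 1/(1 − 0.66) = 1/0.34 ≈ 2.941.
ΔY = k × ΔG = (−$366 billion) / 0.34 ≈ −$1,076 billion.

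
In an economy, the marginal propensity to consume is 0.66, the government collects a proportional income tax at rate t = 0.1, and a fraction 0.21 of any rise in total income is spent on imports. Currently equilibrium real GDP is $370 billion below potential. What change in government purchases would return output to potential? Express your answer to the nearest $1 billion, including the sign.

Spending multiplier = 1/(1 − c(1−t) + m) = 1/(1 − 0.66×0.9 + 0.21) = 1/0.616 ≈ 1.623.
Need ΔY = +$370 billion, so ΔG = ΔY/k = (+$370 billion) × 0.616 ≈ +$228 billion.
The government should increase government purchases by $228 billion.

+$228 billion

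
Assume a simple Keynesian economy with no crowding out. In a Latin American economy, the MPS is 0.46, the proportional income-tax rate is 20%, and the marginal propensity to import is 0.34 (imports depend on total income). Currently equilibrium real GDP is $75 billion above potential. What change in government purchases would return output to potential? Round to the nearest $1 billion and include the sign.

MPC = 1 − MPS = 1 − 0.46 = 0.54.
Spending multiplier = 1/(1 − c(1−t) + m) = 1/(1 − 0.54×0.8 + 0.34) = 1/0.908 ≈ 1.101.
Need ΔY = −$75 billion, so ΔG = ΔY/k = (−$75 billion) × 0.908 ≈ −$68 billion.
The government should cut government purchases by $68 billion.

−$68 billion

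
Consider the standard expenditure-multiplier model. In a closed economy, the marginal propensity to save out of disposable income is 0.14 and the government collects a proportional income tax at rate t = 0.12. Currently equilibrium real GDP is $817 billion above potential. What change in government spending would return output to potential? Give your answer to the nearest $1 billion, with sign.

MPC = 1 − MPS = 1 − 0.14 = 0.86.
Spending multiplier = 1/(1 − c(1−t)) = 1/(1 − 0.86×0.88) = 1/0.2432 ≈ 4.112.
Need ΔY = −$817 billion, so ΔG = ΔY/k = (−$817 billion) × 0.2432 ≈ −$199 billion.
The government should cut government spending by $199 billion.

−$199 billion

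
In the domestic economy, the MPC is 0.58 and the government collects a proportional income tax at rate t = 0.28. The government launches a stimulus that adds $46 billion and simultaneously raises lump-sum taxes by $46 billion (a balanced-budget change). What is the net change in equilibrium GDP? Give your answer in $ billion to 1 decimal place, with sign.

+$33.2 billion

Expenditure multiplier = 1/(1 − c(1−t)) = 1/(1 − 0.58×0.72) = 1/0.5824 ≈ 1.717.
ΔG contributes k·ΔG = (+$46 billion) / 0.5824 ≈ +$79 billion.
ΔT of +$46 billion changes first-round spending by −c·ΔT = −$26.68 billion, contributing k·(−c·ΔT) = (−$26.68 billion) / 0.5824 ≈ −$45.8 billion.
Net ΔY = k(ΔG − c·ΔT) = (+$19.32 billion) / 0.5824 ≈ +$33.2 billion.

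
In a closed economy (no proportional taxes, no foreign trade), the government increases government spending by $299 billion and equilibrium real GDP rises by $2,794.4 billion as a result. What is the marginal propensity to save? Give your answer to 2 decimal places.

0.11

Implied spending multiplier k = ΔY/ΔG = 2,794.4/299 ≈ 9.3458.
Since k = 1/(1 − MPC), MPC = 1 − 1/k = 1 − ΔG/ΔY = 1 − 299/2,794.4 ≈ 0.89.
MPS = 1 − MPC = 0.11.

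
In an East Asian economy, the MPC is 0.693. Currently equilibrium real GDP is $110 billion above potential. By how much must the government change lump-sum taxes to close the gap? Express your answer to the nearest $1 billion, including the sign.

Spending multiplier = 1/(1 − MPC) = 1/(1 − 0.693) = 1/0.307 ≈ 3.257.
Tax multiplier = −c·k = −0.693/0.307 ≈ −2.257. Need ΔY = −$110 billion, so ΔT = ΔY/(−c·k) = −(−$110 billion) × 0.307 / 0.693 ≈ +$49 billion.
The government should raise lump-sum taxes by $49 billion.

+$49 billion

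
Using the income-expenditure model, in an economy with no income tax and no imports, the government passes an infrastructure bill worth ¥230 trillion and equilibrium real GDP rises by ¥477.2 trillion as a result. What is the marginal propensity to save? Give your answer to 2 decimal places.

0.48

Implied spending multiplier k = ΔY/ΔG = 477.2/230 ≈ 2.0748.
Since k = 1/(1 − MPC), MPC = 1 − 1/k = 1 − ΔG/ΔY = 1 − 230/477.2 ≈ 0.52.
MPS = 1 − MPC = 0.48.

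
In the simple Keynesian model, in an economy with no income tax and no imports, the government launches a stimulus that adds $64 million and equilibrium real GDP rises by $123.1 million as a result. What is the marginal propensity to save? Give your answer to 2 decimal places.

0.52

Implied spending multiplier k = ΔY/ΔG = 123.1/64 ≈ 1.9234.
Since k = 1/(1 − MPC), MPC = 1 − 1/k = 1 − ΔG/ΔY = 1 − 64/123.1 ≈ 0.48.
MPS = 1 − MPC = 0.52.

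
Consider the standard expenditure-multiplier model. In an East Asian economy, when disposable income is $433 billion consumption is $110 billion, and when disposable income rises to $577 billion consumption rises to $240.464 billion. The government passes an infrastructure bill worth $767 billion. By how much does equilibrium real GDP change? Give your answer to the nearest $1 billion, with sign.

MPC = ΔC/ΔYd = (240.464 − 110)/(577 − 433) = 130.464/144 = 0.906.
Government-spending multiplier = 1/(1 − MPC) = 1/(1 − 0.906) = 1/0.094 ≈ 10.638.
ΔY = k × ΔG = (+$767 billion) / 0.094 ≈ +$8,160 billion.

+$8,160 billion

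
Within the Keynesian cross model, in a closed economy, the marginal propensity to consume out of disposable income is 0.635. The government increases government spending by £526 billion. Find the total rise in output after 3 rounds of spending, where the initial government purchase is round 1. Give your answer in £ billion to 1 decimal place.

£1,072.1 billion

Round 1 adds ΔG = £526 billion; each later round is MPC = 0.635 times the previous.
After 3 rounds: 526 + 334.01 + 212.09635 = ΔG·(1 − c^3)/(1 − c) = 526 × (1 − 0.256047875)/0.365 ≈ £1,072.1 billion.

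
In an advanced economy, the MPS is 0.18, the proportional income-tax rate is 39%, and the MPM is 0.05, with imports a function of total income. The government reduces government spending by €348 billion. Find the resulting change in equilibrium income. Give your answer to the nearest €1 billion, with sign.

MPC = 1 − MPS = 1 − 0.18 = 0.82.
Expenditure multiplier = 1/(1 − c(1−t) + m) = 1/(1 − 0.82×0.61 + 0.05) = 1/0.5498 ≈ 1.819.
ΔY = k × ΔG = (−€348 billion) / 0.5498 ≈ −€633 billion.

−€633 billion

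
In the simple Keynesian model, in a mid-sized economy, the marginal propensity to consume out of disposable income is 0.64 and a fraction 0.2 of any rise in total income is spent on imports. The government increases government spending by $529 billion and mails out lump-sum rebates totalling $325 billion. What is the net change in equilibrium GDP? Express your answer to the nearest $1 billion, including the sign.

Expenditure multiplier = 1/(1 − c + m) = 1/(1 − 0.64 + 0.2) = 1/0.56 ≈ 1.786.
ΔG contributes k·ΔG = (+$529 billion) / 0.56 ≈ +$944.6 billion.
ΔT of −$325 billion changes first-round spending by −c·ΔT = +$208 billion, contributing k·(−c·ΔT) = (+$208 billion) / 0.56 ≈ +$371.4 billion.
Net ΔY = k(ΔG − c·ΔT) = (+$737 billion) / 0.56 ≈ +$1,316 billion.

+$1,316 billion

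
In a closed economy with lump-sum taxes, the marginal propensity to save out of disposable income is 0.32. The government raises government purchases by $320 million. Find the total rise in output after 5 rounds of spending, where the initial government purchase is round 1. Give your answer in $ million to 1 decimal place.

$854.6 million

MPC = 1 − MPS = 1 − 0.32 = 0.68.
Round 1 adds ΔG = $320 million; each later round is MPC = 0.68 times the previous.
After 5 rounds: 320 + 217.6 + 147.968 + 100.61824 + 68.4204032 = ΔG·(1 − c^5)/(1 − c) = 320 × (1 − 0.1453933568)/0.32 ≈ $854.6 million.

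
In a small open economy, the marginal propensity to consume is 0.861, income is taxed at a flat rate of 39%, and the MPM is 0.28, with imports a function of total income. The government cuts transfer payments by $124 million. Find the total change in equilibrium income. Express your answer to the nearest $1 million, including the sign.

−$141 million

The transfer change shifts disposable income by −$124 million, so first-round consumption changes by c·ΔTR = 0.861 × (−$124 million) = −$106.764 million.
Expenditure multiplier = 1/(1 − c(1−t) + m) = 1/(1 − 0.861×0.61 + 0.28) = 1/0.75479 ≈ 1.325.
The transfer multiplier is c × k ≈ 1.141, so ΔY = k × (c·ΔTR) = (−$106.764 million) / 0.75479 ≈ −$141 million.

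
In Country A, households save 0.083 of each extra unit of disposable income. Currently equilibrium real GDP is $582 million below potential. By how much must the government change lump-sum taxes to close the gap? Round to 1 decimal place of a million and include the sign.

−$52.7 million

MPC = 1 − MPS = 1 − 0.083 = 0.917.
Spending multiplier = 1/(1 − MPC) = 1/(1 − 0.917) = 1/0.083 ≈ 12.048.
Tax multiplier = −c·k = −0.917/0.083 ≈ −11.048. Need ΔY = +$582 million, so ΔT = ΔY/(−c·k) = −(+$582 million) × 0.083 / 0.917 ≈ −$52.7 million.
The government should cut lump-sum taxes by $52.7 million.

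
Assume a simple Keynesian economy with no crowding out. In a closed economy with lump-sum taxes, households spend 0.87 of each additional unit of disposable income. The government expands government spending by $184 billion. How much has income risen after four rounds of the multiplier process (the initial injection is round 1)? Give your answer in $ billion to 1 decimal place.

Round 1 adds ΔG = $184 billion; each later round is MPC = 0.87 times the previous.
After 4 rounds: 184 + 160.08 + 139.2696 + 121.164552 = ΔG·(1 − c^4)/(1 − c) = 184 × (1 − 0.57289761)/0.13 ≈ $604.5 billion.

$604.5 billion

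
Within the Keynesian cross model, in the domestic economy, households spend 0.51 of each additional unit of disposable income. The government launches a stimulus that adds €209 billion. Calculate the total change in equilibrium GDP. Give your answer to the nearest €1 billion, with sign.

+€427 billion

Expenditure multiplier = 1/(1 − MPC) = 1/(1 − 0.51) = 1/0.49 ≈ 2.041.
ΔY = k × ΔG = (+€209 billion) / 0.49 ≈ +€427 billion.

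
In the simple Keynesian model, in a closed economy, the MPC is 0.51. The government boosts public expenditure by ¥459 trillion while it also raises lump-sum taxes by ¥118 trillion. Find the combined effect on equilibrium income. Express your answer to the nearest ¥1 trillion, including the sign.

Expenditure multiplier = 1/(1 − MPC) = 1/(1 − 0.51) = 1/0.49 ≈ 2.041.
ΔG contributes k·ΔG = (+¥459 trillion) / 0.49 ≈ +¥936.7 trillion.
ΔT of +¥118 trillion changes first-round spending by −c·ΔT = −¥60.18 trillion, contributing k·(−c·ΔT) = (−¥60.18 trillion) / 0.49 ≈ −¥122.8 trillion.
Net ΔY = k(ΔG − c·ΔT) = (+¥398.82 trillion) / 0.49 ≈ +¥814 trillion.

+¥814 trillion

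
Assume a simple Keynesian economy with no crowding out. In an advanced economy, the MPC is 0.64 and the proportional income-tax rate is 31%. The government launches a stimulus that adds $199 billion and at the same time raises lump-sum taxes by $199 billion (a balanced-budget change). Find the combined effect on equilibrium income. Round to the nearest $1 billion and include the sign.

+$128 billion

Expenditure multiplier = 1/(1 − c(1−t)) = 1/(1 − 0.64×0.69) = 1/0.5584 ≈ 1.791.
ΔG contributes k·ΔG = (+$199 billion) / 0.5584 ≈ +$356.4 billion.
ΔT of +$199 billion changes first-round spending by −c·ΔT = −$127.36 billion, contributing k·(−c·ΔT) = (−$127.36 billion) / 0.5584 ≈ −$228.1 billion.
Net ΔY = k(ΔG − c·ΔT) = (+$71.64 billion) / 0.5584 ≈ +$128 billion.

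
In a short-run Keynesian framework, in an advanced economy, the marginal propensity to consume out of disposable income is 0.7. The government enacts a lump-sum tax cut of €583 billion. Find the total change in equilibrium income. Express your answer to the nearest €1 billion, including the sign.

+€1,360 billion

A lump-sum tax change of −€583 billion shifts disposable income by +€583 billion; first-round consumption changes by −c × ΔT = −0.7 × (−€583 billion) = +€408.1 billion.
Expenditure multiplier = 1/(1 − MPC) = 1/(1 − 0.7) = 1/0.3 ≈ 3.333.
The tax multiplier is −c × k ≈ −2.333, so ΔY = k × (−c·ΔT) = (+€408.1 billion) / 0.3 ≈ +€1,360 billion.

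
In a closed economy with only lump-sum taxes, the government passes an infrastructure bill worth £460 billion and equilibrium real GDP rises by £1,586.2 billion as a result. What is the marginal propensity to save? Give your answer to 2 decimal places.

Implied spending multiplier k = ΔY/ΔG = 1,586.2/460 ≈ 3.4483.
Since k = 1/(1 − MPC), MPC = 1 − 1/k = 1 − ΔG/ΔY = 1 − 460/1,586.2 ≈ 0.71.
MPS = 1 − MPC = 0.29.

0.29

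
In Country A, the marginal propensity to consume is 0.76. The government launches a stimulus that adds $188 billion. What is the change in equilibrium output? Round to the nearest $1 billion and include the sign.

+$783 billion

Expenditure multiplier = 1/(1 − MPC) = 1/(1 − 0.76) = 1/0.24 ≈ 4.167.
ΔY = k × ΔG = (+$188 billion) / 0.24 ≈ +$783 billion.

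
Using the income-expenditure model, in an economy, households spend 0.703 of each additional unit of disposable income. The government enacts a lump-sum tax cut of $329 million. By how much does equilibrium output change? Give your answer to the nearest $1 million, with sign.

A lump-sum tax change of −$329 million shifts disposable income by +$329 million; first-round consumption changes by −c × ΔT = −0.703 × (−$329 million) = +$231.287 million.
Expenditure multiplier = 1/(1 − MPC) = 1/(1 − 0.703) = 1/0.297 ≈ 3.367.
The tax multiplier is −c × k ≈ −2.367, so ΔY = k × (−c·ΔT) = (+$231.287 million) / 0.297 ≈ +$779 million.

+$779 million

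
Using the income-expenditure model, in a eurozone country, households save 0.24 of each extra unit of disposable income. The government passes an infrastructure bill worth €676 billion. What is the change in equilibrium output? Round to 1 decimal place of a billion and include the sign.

MPC = 1 − MPS = 1 − 0.24 = 0.76.
Government-spending multiplier = 1/(1 − MPC) = 1/(1 − 0.76) = 1/0.24 ≈ 4.167.
ΔY = k × ΔG = (+€676 billion) / 0.24 ≈ +€2,816.7 billion.

+€2,816.7 billion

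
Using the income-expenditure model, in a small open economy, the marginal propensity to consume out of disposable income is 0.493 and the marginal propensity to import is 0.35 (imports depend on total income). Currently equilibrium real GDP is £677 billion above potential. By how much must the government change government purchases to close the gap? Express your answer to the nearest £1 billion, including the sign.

−£580 billion

Spending multiplier = 1/(1 − c + m) = 1/(1 − 0.493 + 0.35) = 1/0.857 ≈ 1.167.
Need ΔY = −£677 billion, so ΔG = ΔY/k = (−£677 billion) × 0.857 ≈ −£580 billion.
The government should cut government purchases by £580 billion.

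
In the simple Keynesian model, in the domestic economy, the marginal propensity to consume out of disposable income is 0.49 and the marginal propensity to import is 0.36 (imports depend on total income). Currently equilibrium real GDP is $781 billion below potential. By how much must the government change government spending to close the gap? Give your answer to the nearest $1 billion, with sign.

Spending multiplier = 1/(1 − c + m) = 1/(1 − 0.49 + 0.36) = 1/0.87 ≈ 1.149.
Need ΔY = +$781 billion, so ΔG = ΔY/k = (+$781 billion) × 0.87 ≈ +$679 billion.
The government should increase government spending by $679 billion.

+$679 billion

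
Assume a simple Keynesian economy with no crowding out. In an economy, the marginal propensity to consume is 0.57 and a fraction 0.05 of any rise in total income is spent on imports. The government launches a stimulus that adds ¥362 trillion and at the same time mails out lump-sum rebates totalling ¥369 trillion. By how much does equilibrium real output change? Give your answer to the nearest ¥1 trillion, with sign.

+¥1,192 trillion

Expenditure multiplier = 1/(1 − c + m) = 1/(1 − 0.57 + 0.05) = 1/0.48 ≈ 2.083.
ΔG contributes k·ΔG = (+¥362 trillion) / 0.48 ≈ +¥754.2 trillion.
ΔT of −¥369 trillion changes first-round spending by −c·ΔT = +¥210.33 trillion, contributing k·(−c·ΔT) = (+¥210.33 trillion) / 0.48 ≈ +¥438.2 trillion.
Net ΔY = k(ΔG − c·ΔT) = (+¥572.33 trillion) / 0.48 ≈ +¥1,192 trillion.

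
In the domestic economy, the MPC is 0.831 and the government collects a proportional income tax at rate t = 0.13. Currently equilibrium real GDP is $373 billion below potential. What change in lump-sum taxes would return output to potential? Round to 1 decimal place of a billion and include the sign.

Spending multiplier = 1/(1 − c(1−t)) = 1/(1 − 0.831×0.87) = 1/0.27703 ≈ 3.61.
Tax multiplier = −c·k = −0.831/0.27703 ≈ −3. Need ΔY = +$373 billion, so ΔT = ΔY/(−c·k) = −(+$373 billion) × 0.27703 / 0.831 ≈ −$124.3 billion.
The government should cut lump-sum taxes by $124.3 billion.

−$124.3 billion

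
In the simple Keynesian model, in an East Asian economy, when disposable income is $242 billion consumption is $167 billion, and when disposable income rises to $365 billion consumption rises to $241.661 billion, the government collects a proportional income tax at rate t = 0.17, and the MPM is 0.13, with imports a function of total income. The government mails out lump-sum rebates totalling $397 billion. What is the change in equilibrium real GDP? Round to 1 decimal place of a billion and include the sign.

+$384.8 billion

MPC = ΔC/ΔYd = (241.661 − 167)/(365 − 242) = 74.661/123 = 0.607.
A lump-sum tax change of −$397 billion shifts disposable income by +$397 billion; first-round consumption changes by −c × ΔT = −0.607 × (−$397 billion) = +$240.979 billion.
Expenditure multiplier = 1/(1 − c(1−t) + m) = 1/(1 − 0.607×0.83 + 0.13) = 1/0.62619 ≈ 1.597.
The tax multiplier is −c × k ≈ −0.969, so ΔY = k × (−c·ΔT) = (+$240.979 billion) / 0.62619 ≈ +$384.8 billion.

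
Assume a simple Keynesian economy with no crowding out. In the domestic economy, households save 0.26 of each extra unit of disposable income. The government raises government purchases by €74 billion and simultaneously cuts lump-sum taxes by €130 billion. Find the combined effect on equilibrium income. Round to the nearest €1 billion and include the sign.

MPC = 1 − MPS = 1 − 0.26 = 0.74.
Expenditure multiplier = 1/(1 − MPC) = 1/(1 − 0.74) = 1/0.26 ≈ 3.846.
ΔG contributes k·ΔG = (+€74 billion) / 0.26 ≈ +€284.6 billion.
ΔT of −€130 billion changes first-round spending by −c·ΔT = +€96.2 billion, contributing k·(−c·ΔT) = (+€96.2 billion) / 0.26 = +€370 billion.
Net ΔY = k(ΔG − c·ΔT) = (+€170.2 billion) / 0.26 ≈ +€655 billion.

+€655 billion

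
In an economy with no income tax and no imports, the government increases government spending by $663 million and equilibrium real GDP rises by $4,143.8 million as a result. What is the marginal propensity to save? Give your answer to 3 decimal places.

Implied spending multiplier k = ΔY/ΔG = 4,143.8/663 ≈ 6.2501.
Since k = 1/(1 − MPC), MPC = 1 − 1/k = 1 − ΔG/ΔY = 1 − 663/4,143.8 ≈ 0.840.
MPS = 1 − MPC = 0.160.

0.160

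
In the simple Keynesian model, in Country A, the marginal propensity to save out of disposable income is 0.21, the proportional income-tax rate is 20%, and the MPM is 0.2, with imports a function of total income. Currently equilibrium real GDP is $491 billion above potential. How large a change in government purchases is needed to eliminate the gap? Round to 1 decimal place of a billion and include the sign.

MPC = 1 − MPS = 1 − 0.21 = 0.79.
Spending multiplier = 1/(1 − c(1−t) + m) = 1/(1 − 0.79×0.8 + 0.2) = 1/0.568 ≈ 1.761.
Need ΔY = −$491 billion, so ΔG = ΔY/k = (−$491 billion) × 0.568 ≈ −$278.9 billion.
The government should cut government purchases by $278.9 billion.

−$278.9 billion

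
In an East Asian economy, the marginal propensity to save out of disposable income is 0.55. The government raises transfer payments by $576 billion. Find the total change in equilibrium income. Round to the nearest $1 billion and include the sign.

+$471 billion

MPC = 1 − MPS = 1 − 0.55 = 0.45.
The transfer change shifts disposable income by +$576 billion, so first-round consumption changes by c·ΔTR = 0.45 × (+$576 billion) = +$259.2 billion.
Expenditure multiplier = 1/(1 − MPC) = 1/(1 − 0.45) = 1/0.55 ≈ 1.818.
The transfer multiplier is c × k ≈ 0.818, so ΔY = k × (c·ΔTR) = (+$259.2 billion) / 0.55 ≈ +$471 billion.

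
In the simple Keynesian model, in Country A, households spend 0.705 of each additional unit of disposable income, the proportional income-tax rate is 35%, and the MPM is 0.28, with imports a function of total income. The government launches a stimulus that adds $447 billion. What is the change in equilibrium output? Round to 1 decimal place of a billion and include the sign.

Expenditure multiplier = 1/(1 − c(1−t) + m) = 1/(1 − 0.705×0.65 + 0.28) = 1/0.82175 ≈ 1.217.
ΔY = k × ΔG = (+$447 billion) / 0.82175 ≈ +$544 billion.

+$544.0 billion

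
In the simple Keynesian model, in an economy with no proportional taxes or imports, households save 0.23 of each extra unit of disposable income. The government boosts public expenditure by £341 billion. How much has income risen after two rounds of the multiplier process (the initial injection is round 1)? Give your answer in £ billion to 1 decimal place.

MPC = 1 − MPS = 1 − 0.23 = 0.77.
Round 1 adds ΔG = £341 billion; each later round is MPC = 0.77 times the previous.
After 2 rounds: 341 + 262.57 = ΔG·(1 − c^2)/(1 − c) = 341 × (1 − 0.5929)/0.23 ≈ £603.6 billion.

£603.6 billion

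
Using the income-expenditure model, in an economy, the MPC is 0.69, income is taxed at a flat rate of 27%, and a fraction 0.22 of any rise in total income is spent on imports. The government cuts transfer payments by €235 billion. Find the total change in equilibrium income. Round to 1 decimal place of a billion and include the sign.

The transfer change shifts disposable income by −€235 billion, so first-round consumption changes by c·ΔTR = 0.69 × (−€235 billion) = −€162.15 billion.
Expenditure multiplier = 1/(1 − c(1−t) + m) = 1/(1 − 0.69×0.73 + 0.22) = 1/0.7163 ≈ 1.396.
The transfer multiplier is c × k ≈ 0.963, so ΔY = k × (c·ΔTR) = (−€162.15 billion) / 0.7163 ≈ −€226.4 billion.

−€226.4 billion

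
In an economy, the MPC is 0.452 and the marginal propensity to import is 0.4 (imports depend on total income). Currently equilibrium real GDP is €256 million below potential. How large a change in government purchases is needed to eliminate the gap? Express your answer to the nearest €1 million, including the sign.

+€243 million

Spending multiplier = 1/(1 − c + m) = 1/(1 − 0.452 + 0.4) = 1/0.948 ≈ 1.055.
Need ΔY = +€256 million, so ΔG = ΔY/k = (+€256 million) × 0.948 ≈ +€243 million.
The government should increase government purchases by €243 million.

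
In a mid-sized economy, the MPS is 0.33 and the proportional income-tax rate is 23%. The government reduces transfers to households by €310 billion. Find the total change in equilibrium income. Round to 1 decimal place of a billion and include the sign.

−€429.0 billion

MPC = 1 − MPS = 1 − 0.33 = 0.67.
The transfer change shifts disposable income by −€310 billion, so first-round consumption changes by c·ΔTR = 0.67 × (−€310 billion) = −€207.7 billion.
Expenditure multiplier = 1/(1 − c(1−t)) = 1/(1 − 0.67×0.77) = 1/0.4841 ≈ 2.066.
The transfer multiplier is c × k ≈ 1.384, so ΔY = k × (c·ΔTR) = (−€207.7 billion) / 0.4841 ≈ −€429 billion.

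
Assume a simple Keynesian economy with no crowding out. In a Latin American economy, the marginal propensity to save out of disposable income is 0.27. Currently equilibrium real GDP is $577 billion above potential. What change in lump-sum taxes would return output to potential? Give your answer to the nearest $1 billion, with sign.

MPC = 1 − MPS = 1 − 0.27 = 0.73.
Spending multiplier = 1/(1 − MPC) = 1/(1 − 0.73) = 1/0.27 ≈ 3.704.
Tax multiplier = −c·k = −0.73/0.27 ≈ −2.704. Need ΔY = −$577 billion, so ΔT = ΔY/(−c·k) = −(−$577 billion) × 0.27 / 0.73 ≈ +$213 billion.
The government should raise lump-sum taxes by $213 billion.

+$213 billion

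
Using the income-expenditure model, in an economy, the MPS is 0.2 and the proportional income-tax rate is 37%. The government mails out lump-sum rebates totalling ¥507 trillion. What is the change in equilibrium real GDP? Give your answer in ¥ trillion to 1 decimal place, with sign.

MPC = 1 − MPS = 1 − 0.2 = 0.8.
A lump-sum tax change of −¥507 trillion shifts disposable income by +¥507 trillion; first-round consumption changes by −c × ΔT = −0.8 × (−¥507 trillion) = +¥405.6 trillion.
Expenditure multiplier = 1/(1 − c(1−t)) = 1/(1 − 0.8×0.63) = 1/0.496 ≈ 2.016.
The tax multiplier is −c × k ≈ −1.613, so ΔY = k × (−c·ΔT) = (+¥405.6 trillion) / 0.496 ≈ +¥817.7 trillion.

+¥817.7 trillion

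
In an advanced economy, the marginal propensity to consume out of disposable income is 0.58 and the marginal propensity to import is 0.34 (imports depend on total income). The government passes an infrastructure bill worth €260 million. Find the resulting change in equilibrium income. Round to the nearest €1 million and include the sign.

Spending multiplier = 1/(1 − c + m) = 1/(1 − 0.58 + 0.34) = 1/0.76 ≈ 1.316.
ΔY = k × ΔG = (+€260 million) / 0.76 ≈ +€342 million.

+€342 million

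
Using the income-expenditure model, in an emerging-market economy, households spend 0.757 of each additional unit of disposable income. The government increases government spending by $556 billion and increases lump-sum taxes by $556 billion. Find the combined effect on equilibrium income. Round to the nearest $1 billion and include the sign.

Expenditure multiplier = 1/(1 − MPC) = 1/(1 − 0.757) = 1/0.243 ≈ 4.115.
ΔG contributes k·ΔG = (+$556 billion) / 0.243 ≈ +$2,288.1 billion.
ΔT of +$556 billion changes first-round spending by −c·ΔT = −$420.892 billion, contributing k·(−c·ΔT) = (−$420.892 billion) / 0.243 ≈ −$1,732.1 billion.
With ΔG = ΔT and no other leakages, the balanced-budget multiplier is 1, so ΔY = ΔG = +$556 billion.

+$556 billion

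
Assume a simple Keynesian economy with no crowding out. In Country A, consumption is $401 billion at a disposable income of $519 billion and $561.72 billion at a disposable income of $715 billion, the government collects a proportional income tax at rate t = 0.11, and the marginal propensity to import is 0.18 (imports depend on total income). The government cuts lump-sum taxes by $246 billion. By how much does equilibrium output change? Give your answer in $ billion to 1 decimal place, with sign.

+$448.1 billion

MPC = ΔC/ΔYd = (561.72 − 401)/(715 − 519) = 160.72/196 = 0.82.
A lump-sum tax change of −$246 billion shifts disposable income by +$246 billion; first-round consumption changes by −c × ΔT = −0.82 × (−$246 billion) = +$201.72 billion.
Expenditure multiplier = 1/(1 − c(1−t) + m) = 1/(1 − 0.82×0.89 + 0.18) = 1/0.4502 ≈ 2.221.
The tax multiplier is −c × k ≈ −1.821, so ΔY = k × (−c·ΔT) = (+$201.72 billion) / 0.4502 ≈ +$448.1 billion.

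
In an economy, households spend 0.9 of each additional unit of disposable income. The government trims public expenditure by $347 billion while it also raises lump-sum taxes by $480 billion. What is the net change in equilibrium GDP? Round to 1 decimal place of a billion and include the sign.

Expenditure multiplier = 1/(1 − MPC) = 1/(1 − 0.9) = 1/0.1 = 10.
ΔG contributes k·ΔG = (−$347 billion) / 0.1 = −$3,470 billion.
ΔT of +$480 billion changes first-round spending by −c·ΔT = −$432 billion, contributing k·(−c·ΔT) = (−$432 billion) / 0.1 = −$4,320 billion.
Net ΔY = k(ΔG − c·ΔT) = (−$779 billion) / 0.1 = −$7,790 billion.

−$7,790.0 billion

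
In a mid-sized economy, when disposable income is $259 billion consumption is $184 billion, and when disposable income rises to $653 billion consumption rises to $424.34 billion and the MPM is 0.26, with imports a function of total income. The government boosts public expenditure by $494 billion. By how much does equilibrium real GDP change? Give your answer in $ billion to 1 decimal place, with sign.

+$760.0 billion

MPC = ΔC/ΔYd = (424.34 − 184)/(653 − 259) = 240.34/394 = 0.61.
Expenditure multiplier = 1/(1 − c + m) = 1/(1 − 0.61 + 0.26) = 1/0.65 ≈ 1.538.
ΔY = k × ΔG = (+$494 billion) / 0.65 = +$760 billion.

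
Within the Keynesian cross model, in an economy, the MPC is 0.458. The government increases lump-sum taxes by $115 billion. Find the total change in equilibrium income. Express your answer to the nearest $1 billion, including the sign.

−$97 billion

A lump-sum tax change of +$115 billion shifts disposable income by −$115 billion; first-round consumption changes by −c × ΔT = −0.458 × (+$115 billion) = −$52.67 billion.
Expenditure multiplier = 1/(1 − MPC) = 1/(1 − 0.458) = 1/0.542 ≈ 1.845.
The tax multiplier is −c × k ≈ −0.845, so ΔY = k × (−c·ΔT) = (−$52.67 billion) / 0.542 ≈ −$97 billion.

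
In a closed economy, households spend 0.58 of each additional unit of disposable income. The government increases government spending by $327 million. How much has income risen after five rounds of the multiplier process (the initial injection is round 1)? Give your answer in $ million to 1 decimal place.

$727.5 million

Round 1 adds ΔG = $327 million; each later round is MPC = 0.58 times the previous.
After 5 rounds: 327 + 189.66 + 110.0028 + 63.801624 + 37.00494192 = ΔG·(1 − c^5)/(1 − c) = 327 × (1 − 0.0656356768)/0.42 ≈ $727.5 million.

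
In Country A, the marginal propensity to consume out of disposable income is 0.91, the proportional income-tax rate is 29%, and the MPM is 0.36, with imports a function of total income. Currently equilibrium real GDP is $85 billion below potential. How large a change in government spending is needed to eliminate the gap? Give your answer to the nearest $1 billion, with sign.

Spending multiplier = 1/(1 − c(1−t) + m) = 1/(1 − 0.91×0.71 + 0.36) = 1/0.7139 ≈ 1.401.
Need ΔY = +$85 billion, so ΔG = ΔY/k = (+$85 billion) × 0.7139 ≈ +$61 billion.
The government should increase government spending by $61 billion.

+$61 billion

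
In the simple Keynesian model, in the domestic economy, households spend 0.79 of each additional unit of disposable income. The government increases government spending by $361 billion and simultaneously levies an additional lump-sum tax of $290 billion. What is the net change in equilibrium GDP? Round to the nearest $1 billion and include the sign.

+$628 billion

Expenditure multiplier = 1/(1 − MPC) = 1/(1 − 0.79) = 1/0.21 ≈ 4.762.
ΔG contributes k·ΔG = (+$361 billion) / 0.21 ≈ +$1,719 billion.
ΔT of +$290 billion changes first-round spending by −c·ΔT = −$229.1 billion, contributing k·(−c·ΔT) = (−$229.1 billion) / 0.21 ≈ −$1,091 billion.
Net ΔY = k(ΔG − c·ΔT) = (+$131.9 billion) / 0.21 ≈ +$628 billion.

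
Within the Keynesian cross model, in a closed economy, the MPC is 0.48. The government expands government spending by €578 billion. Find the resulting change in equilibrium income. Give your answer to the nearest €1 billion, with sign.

Government-spending multiplier = 1/(1 − MPC) = 1/(1 − 0.48) = 1/0.52 ≈ 1.923.
ΔY = k × ΔG = (+€578 billion) / 0.52 ≈ +€1,112 billion.

+€1,112 billion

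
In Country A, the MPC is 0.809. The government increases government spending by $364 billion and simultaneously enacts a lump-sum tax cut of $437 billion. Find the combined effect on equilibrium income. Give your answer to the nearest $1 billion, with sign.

Expenditure multiplier = 1/(1 − MPC) = 1/(1 − 0.809) = 1/0.191 ≈ 5.236.
ΔG contributes k·ΔG = (+$364 billion) / 0.191 ≈ +$1,905.8 billion.
ΔT of −$437 billion changes first-round spending by −c·ΔT = +$353.533 billion, contributing k·(−c·ΔT) = (+$353.533 billion) / 0.191 ≈ +$1,851 billion.
Net ΔY = k(ΔG − c·ΔT) = (+$717.533 billion) / 0.191 ≈ +$3,757 billion.

+$3,757 billion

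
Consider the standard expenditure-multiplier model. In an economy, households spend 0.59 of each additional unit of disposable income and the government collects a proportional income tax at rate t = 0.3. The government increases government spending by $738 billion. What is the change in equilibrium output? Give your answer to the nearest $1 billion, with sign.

+$1,257 billion

Government-spending multiplier = 1/(1 − c(1−t)) = 1/(1 − 0.59×0.7) = 1/0.587 ≈ 1.704.
ΔY = k × ΔG = (+$738 billion) / 0.587 ≈ +$1,257 billion.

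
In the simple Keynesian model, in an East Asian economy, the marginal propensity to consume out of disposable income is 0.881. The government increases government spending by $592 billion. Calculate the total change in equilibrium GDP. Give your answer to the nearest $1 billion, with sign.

+$4,975 billion

Expenditure multiplier = 1/(1 − MPC) = 1/(1 − 0.881) = 1/0.119 ≈ 8.403.
ΔY = k × ΔG = (+$592 billion) / 0.119 ≈ +$4,975 billion.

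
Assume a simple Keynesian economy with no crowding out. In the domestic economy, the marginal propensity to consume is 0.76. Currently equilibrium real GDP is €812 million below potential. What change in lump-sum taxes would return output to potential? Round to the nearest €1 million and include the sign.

−€256 million

Spending multiplier = 1/(1 − MPC) = 1/(1 − 0.76) = 1/0.24 ≈ 4.167.
Tax multiplier = −c·k = −0.76/0.24 ≈ −3.167. Need ΔY = +€812 million, so ΔT = ΔY/(−c·k) = −(+€812 million) × 0.24 / 0.76 ≈ −€256 million.
The government should cut lump-sum taxes by €256 million.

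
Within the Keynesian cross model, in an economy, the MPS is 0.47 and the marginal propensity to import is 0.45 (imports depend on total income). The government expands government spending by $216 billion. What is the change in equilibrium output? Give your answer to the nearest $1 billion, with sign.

MPC = 1 − MPS = 1 − 0.47 = 0.53.
Expenditure multiplier = 1/(1 − c + m) = 1/(1 − 0.53 + 0.45) = 1/0.92 ≈ 1.087.
ΔY = k × ΔG = (+$216 billion) / 0.92 ≈ +$235 billion.

+$235 billion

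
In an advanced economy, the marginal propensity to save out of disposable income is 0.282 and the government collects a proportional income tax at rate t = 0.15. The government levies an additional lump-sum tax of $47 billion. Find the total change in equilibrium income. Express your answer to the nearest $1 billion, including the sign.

−$87 billion

MPC = 1 − MPS = 1 − 0.282 = 0.718.
A lump-sum tax change of +$47 billion shifts disposable income by −$47 billion; first-round consumption changes by −c × ΔT = −0.718 × (+$47 billion) = −$33.746 billion.
Expenditure multiplier = 1/(1 − c(1−t)) = 1/(1 − 0.718×0.85) = 1/0.3897 ≈ 2.566.
The tax multiplier is −c × k ≈ −1.842, so ΔY = k × (−c·ΔT) = (−$33.746 billion) / 0.3897 ≈ −$87 billion.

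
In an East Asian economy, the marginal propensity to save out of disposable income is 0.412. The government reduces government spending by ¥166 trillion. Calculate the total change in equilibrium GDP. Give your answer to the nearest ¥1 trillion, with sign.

−¥403 trillion

MPC = 1 − MPS = 1 − 0.412 = 0.588.
Government-spending multiplier = 1/(1 − MPC) = 1/(1 − 0.588) = 1/0.412 ≈ 2.427.
ΔY = k × ΔG = (−¥166 trillion) / 0.412 ≈ −¥403 trillion.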